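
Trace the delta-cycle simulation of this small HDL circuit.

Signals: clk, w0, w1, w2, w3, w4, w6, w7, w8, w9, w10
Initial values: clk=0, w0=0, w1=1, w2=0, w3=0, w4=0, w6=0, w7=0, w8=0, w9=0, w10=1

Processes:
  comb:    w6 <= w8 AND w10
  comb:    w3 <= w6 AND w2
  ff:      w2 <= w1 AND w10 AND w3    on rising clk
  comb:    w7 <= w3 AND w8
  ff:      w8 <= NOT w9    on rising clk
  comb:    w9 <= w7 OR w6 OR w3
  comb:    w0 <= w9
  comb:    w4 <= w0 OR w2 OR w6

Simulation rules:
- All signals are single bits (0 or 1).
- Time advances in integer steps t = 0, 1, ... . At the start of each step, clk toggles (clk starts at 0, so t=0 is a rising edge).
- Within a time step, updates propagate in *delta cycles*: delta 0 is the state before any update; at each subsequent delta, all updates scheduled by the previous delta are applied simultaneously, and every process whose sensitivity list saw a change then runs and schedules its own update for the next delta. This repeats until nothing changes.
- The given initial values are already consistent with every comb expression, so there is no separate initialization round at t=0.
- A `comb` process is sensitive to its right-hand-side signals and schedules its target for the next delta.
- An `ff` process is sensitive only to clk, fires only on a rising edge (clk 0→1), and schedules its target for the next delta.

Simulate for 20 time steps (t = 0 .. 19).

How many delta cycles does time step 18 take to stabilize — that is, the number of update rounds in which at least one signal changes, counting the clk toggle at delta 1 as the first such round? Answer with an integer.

6

t=0 Δ0: w3=0 w0=0 w8=0 clk=0 w7=0 w6=0 w4=0 w9=0 w2=0 w1=1 w10=1
  Δ1: clk:0→1
  Δ2: w8:0→1
  Δ3: w6:0→1
  Δ4: w4:0→1, w9:0→1
  Δ5: w0:0→1
  (5Δ to stable)
t=1 Δ0: w3=0 w0=1 w8=1 clk=1 w7=0 w6=1 w4=1 w9=1 w2=0 w1=1 w10=1
  Δ1: clk:1→0
  (1Δ to stable)
t=2 Δ0: w3=0 w0=1 w8=1 clk=0 w7=0 w6=1 w4=1 w9=1 w2=0 w1=1 w10=1
  Δ1: clk:0→1
  Δ2: w8:1→0
  Δ3: w6:1→0
  Δ4: w9:1→0
  Δ5: w0:1→0
  Δ6: w4:1→0
  (6Δ to stable)
t=3 Δ0: w3=0 w0=0 w8=0 clk=1 w7=0 w6=0 w4=0 w9=0 w2=0 w1=1 w10=1
  Δ1: clk:1→0
  (1Δ to stable)
t=4 Δ0: w3=0 w0=0 w8=0 clk=0 w7=0 w6=0 w4=0 w9=0 w2=0 w1=1 w10=1
  Δ1: clk:0→1
  Δ2: w8:0→1
  Δ3: w6:0→1
  Δ4: w4:0→1, w9:0→1
  Δ5: w0:0→1
  (5Δ to stable)
t=5 Δ0: w3=0 w0=1 w8=1 clk=1 w7=0 w6=1 w4=1 w9=1 w2=0 w1=1 w10=1
  Δ1: clk:1→0
  (1Δ to stable)
t=6 Δ0: w3=0 w0=1 w8=1 clk=0 w7=0 w6=1 w4=1 w9=1 w2=0 w1=1 w10=1
  Δ1: clk:0→1
  Δ2: w8:1→0
  Δ3: w6:1→0
  Δ4: w9:1→0
  Δ5: w0:1→0
  Δ6: w4:1→0
  (6Δ to stable)
t=7 Δ0: w3=0 w0=0 w8=0 clk=1 w7=0 w6=0 w4=0 w9=0 w2=0 w1=1 w10=1
  Δ1: clk:1→0
  (1Δ to stable)
t=8 Δ0: w3=0 w0=0 w8=0 clk=0 w7=0 w6=0 w4=0 w9=0 w2=0 w1=1 w10=1
  Δ1: clk:0→1
  Δ2: w8:0→1
  Δ3: w6:0→1
  Δ4: w4:0→1, w9:0→1
  Δ5: w0:0→1
  (5Δ to stable)
t=9 Δ0: w3=0 w0=1 w8=1 clk=1 w7=0 w6=1 w4=1 w9=1 w2=0 w1=1 w10=1
  Δ1: clk:1→0
  (1Δ to stable)
t=10 Δ0: w3=0 w0=1 w8=1 clk=0 w7=0 w6=1 w4=1 w9=1 w2=0 w1=1 w10=1
  Δ1: clk:0→1
  Δ2: w8:1→0
  Δ3: w6:1→0
  Δ4: w9:1→0
  Δ5: w0:1→0
  Δ6: w4:1→0
  (6Δ to stable)
t=11 Δ0: w3=0 w0=0 w8=0 clk=1 w7=0 w6=0 w4=0 w9=0 w2=0 w1=1 w10=1
  Δ1: clk:1→0
  (1Δ to stable)
t=12 Δ0: w3=0 w0=0 w8=0 clk=0 w7=0 w6=0 w4=0 w9=0 w2=0 w1=1 w10=1
  Δ1: clk:0→1
  Δ2: w8:0→1
  Δ3: w6:0→1
  Δ4: w4:0→1, w9:0→1
  Δ5: w0:0→1
  (5Δ to stable)
t=13 Δ0: w3=0 w0=1 w8=1 clk=1 w7=0 w6=1 w4=1 w9=1 w2=0 w1=1 w10=1
  Δ1: clk:1→0
  (1Δ to stable)
t=14 Δ0: w3=0 w0=1 w8=1 clk=0 w7=0 w6=1 w4=1 w9=1 w2=0 w1=1 w10=1
  Δ1: clk:0→1
  Δ2: w8:1→0
  Δ3: w6:1→0
  Δ4: w9:1→0
  Δ5: w0:1→0
  Δ6: w4:1→0
  (6Δ to stable)
t=15 Δ0: w3=0 w0=0 w8=0 clk=1 w7=0 w6=0 w4=0 w9=0 w2=0 w1=1 w10=1
  Δ1: clk:1→0
  (1Δ to stable)
t=16 Δ0: w3=0 w0=0 w8=0 clk=0 w7=0 w6=0 w4=0 w9=0 w2=0 w1=1 w10=1
  Δ1: clk:0→1
  Δ2: w8:0→1
  Δ3: w6:0→1
  Δ4: w4:0→1, w9:0→1
  Δ5: w0:0→1
  (5Δ to stable)
t=17 Δ0: w3=0 w0=1 w8=1 clk=1 w7=0 w6=1 w4=1 w9=1 w2=0 w1=1 w10=1
  Δ1: clk:1→0
  (1Δ to stable)
t=18 Δ0: w3=0 w0=1 w8=1 clk=0 w7=0 w6=1 w4=1 w9=1 w2=0 w1=1 w10=1
  Δ1: clk:0→1
  Δ2: w8:1→0
  Δ3: w6:1→0
  Δ4: w9:1→0
  Δ5: w0:1→0
  Δ6: w4:1→0
  (6Δ to stable)
t=19 Δ0: w3=0 w0=0 w8=0 clk=1 w7=0 w6=0 w4=0 w9=0 w2=0 w1=1 w10=1
  Δ1: clk:1→0
  (1Δ to stable)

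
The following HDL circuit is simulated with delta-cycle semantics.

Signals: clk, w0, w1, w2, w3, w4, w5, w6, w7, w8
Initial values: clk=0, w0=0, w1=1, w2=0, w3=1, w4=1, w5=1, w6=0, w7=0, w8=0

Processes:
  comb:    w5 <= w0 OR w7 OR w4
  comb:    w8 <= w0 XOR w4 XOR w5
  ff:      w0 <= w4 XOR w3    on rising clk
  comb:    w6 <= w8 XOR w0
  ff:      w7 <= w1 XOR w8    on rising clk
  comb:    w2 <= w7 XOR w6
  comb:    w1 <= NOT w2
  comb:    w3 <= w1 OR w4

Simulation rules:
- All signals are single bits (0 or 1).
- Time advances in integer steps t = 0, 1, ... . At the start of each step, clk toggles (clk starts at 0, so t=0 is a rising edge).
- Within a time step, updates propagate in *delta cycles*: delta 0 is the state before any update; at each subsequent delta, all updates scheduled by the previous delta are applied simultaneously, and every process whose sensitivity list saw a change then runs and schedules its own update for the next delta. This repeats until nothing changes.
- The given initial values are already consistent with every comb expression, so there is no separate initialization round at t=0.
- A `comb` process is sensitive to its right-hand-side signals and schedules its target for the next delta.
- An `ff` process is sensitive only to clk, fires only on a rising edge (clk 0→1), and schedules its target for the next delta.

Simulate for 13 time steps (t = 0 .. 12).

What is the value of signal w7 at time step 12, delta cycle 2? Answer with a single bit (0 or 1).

1

[bits: w8,w7,w3,w5,w4,w1,w6,w2,clk,w0]
t=0: Δ0=0011110000 Δ1=0011110010 Δ2=0111110010 Δ3=0111110110 Δ4=0111100110 | 4Δ
t=1: Δ0=0111100110 Δ1=0111100100 | 1Δ
t=2: Δ0=0111100100 Δ1=0111100110 Δ2=0011100110 Δ3=0011100010 Δ4=0011110010 | 4Δ
t=3: Δ0=0011110010 Δ1=0011110000 | 1Δ
t=4: Δ0=0011110000 Δ1=0011110010 Δ2=0111110010 Δ3=0111110110 Δ4=0111100110 | 4Δ
t=5: Δ0=0111100110 Δ1=0111100100 | 1Δ
t=6: Δ0=0111100100 Δ1=0111100110 Δ2=0011100110 Δ3=0011100010 Δ4=0011110010 | 4Δ
t=7: Δ0=0011110010 Δ1=0011110000 | 1Δ
t=8: Δ0=0011110000 Δ1=0011110010 Δ2=0111110010 Δ3=0111110110 Δ4=0111100110 | 4Δ
t=9: Δ0=0111100110 Δ1=0111100100 | 1Δ
t=10: Δ0=0111100100 Δ1=0111100110 Δ2=0011100110 Δ3=0011100010 Δ4=0011110010 | 4Δ
t=11: Δ0=0011110010 Δ1=0011110000 | 1Δ
t=12: Δ0=0011110000 Δ1=0011110010 Δ2=0111110010 Δ3=0111110110 Δ4=0111100110 | 4Δ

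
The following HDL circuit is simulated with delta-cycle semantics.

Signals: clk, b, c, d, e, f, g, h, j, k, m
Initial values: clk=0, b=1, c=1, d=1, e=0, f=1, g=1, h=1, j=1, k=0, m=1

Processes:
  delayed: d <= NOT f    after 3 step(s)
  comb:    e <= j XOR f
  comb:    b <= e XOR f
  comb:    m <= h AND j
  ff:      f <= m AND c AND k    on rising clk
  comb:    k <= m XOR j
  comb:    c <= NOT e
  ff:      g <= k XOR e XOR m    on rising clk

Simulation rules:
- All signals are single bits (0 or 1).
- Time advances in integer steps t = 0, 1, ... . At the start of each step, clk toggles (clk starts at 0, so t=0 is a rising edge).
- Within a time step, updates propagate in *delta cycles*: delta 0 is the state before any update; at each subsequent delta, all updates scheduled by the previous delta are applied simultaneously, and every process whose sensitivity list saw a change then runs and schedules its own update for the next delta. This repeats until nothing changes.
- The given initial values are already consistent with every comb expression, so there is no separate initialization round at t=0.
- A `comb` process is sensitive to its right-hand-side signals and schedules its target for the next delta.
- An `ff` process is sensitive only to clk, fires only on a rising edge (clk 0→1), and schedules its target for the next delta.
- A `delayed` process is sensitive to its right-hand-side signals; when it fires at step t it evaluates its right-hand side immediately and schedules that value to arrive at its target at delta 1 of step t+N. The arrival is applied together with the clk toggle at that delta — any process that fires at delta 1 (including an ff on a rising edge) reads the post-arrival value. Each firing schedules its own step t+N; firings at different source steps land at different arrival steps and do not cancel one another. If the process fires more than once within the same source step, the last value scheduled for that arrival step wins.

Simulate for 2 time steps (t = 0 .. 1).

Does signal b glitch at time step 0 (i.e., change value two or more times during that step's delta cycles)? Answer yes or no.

yes

t0.Δ0 c=1 k=0 j=1 m=1 h=1 f=1 clk=0 d=1 g=1 e=0 b=1
t0.Δ1 c=1 k=0 j=1 m=1 h=1 f=1 clk=1 d=1 g=1 e=0 b=1
t0.Δ2 c=1 k=0 j=1 m=1 h=1 f=0 clk=1 d=1 g=1 e=0 b=1
t0.Δ3 c=1 k=0 j=1 m=1 h=1 f=0 clk=1 d=1 g=1 e=1 b=0
t0.Δ4 c=0 k=0 j=1 m=1 h=1 f=0 clk=1 d=1 g=1 e=1 b=1
t1.Δ0 c=0 k=0 j=1 m=1 h=1 f=0 clk=1 d=1 g=1 e=1 b=1
t1.Δ1 c=0 k=0 j=1 m=1 h=1 f=0 clk=0 d=1 g=1 e=1 b=1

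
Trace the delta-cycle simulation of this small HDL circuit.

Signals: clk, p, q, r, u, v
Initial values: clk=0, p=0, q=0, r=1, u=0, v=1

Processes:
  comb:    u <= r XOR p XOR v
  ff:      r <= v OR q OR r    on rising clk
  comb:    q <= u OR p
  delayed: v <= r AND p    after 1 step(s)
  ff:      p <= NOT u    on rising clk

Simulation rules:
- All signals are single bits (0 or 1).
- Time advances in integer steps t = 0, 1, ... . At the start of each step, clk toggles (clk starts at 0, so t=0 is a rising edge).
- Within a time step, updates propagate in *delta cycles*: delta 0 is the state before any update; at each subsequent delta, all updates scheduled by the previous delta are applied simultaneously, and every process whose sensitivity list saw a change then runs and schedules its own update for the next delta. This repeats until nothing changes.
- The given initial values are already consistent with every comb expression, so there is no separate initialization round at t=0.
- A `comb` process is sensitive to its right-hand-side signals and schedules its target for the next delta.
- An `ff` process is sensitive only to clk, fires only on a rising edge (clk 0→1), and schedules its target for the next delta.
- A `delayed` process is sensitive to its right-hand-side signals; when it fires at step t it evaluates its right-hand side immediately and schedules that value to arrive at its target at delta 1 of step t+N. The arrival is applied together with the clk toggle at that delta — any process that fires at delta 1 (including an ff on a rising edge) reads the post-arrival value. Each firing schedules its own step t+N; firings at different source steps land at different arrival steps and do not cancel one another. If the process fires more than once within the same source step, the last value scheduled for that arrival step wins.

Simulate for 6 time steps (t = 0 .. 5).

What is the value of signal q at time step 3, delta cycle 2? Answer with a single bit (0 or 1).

t=0 Δ0: q=0 p=0 u=0 r=1 v=1 clk=0
  Δ1: clk:0→1
  Δ2: p:0→1
  Δ3: q:0→1, u:0→1
  (3Δ to stable)
t=1 Δ0: q=1 p=1 u=1 r=1 v=1 clk=1
  Δ1: clk:1→0
  (1Δ to stable)
t=2 Δ0: q=1 p=1 u=1 r=1 v=1 clk=0
  Δ1: clk:0→1
  Δ2: p:1→0
  Δ3: u:1→0
  Δ4: q:1→0
  (4Δ to stable)
t=3 Δ0: q=0 p=0 u=0 r=1 v=1 clk=1
  Δ1: v:1→0, clk:1→0
  Δ2: u:0→1
  Δ3: q:0→1
  (3Δ to stable)
t=4 Δ0: q=1 p=0 u=1 r=1 v=0 clk=0
  Δ1: clk:0→1
  (1Δ to stable)
t=5 Δ0: q=1 p=0 u=1 r=1 v=0 clk=1
  Δ1: clk:1→0
  (1Δ to stable)

0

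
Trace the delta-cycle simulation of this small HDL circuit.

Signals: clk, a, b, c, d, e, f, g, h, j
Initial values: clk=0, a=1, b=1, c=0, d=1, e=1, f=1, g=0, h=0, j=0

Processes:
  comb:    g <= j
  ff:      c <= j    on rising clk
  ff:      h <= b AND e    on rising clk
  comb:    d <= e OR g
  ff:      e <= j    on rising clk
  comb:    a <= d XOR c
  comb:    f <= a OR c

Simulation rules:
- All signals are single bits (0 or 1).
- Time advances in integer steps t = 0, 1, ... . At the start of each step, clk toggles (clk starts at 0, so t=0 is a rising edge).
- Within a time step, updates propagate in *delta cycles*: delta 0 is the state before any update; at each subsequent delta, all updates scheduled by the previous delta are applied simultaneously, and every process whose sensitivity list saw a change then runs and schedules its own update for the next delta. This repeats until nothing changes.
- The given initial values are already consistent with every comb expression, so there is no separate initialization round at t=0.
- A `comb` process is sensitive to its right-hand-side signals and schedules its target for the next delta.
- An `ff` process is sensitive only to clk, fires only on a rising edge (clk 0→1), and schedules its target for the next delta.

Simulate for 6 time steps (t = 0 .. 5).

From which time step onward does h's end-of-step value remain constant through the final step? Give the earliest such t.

2

[bits: clk,f,b,c,d,a,e,h,j,g]
t=0: Δ0=0110111000 Δ1=1110111000 Δ2=1110110100 Δ3=1110010100 Δ4=1110000100 Δ5=1010000100 | 5Δ
t=1: Δ0=1010000100 Δ1=0010000100 | 1Δ
t=2: Δ0=0010000100 Δ1=1010000100 Δ2=1010000000 | 2Δ
t=3: Δ0=1010000000 Δ1=0010000000 | 1Δ
t=4: Δ0=0010000000 Δ1=1010000000 | 1Δ
t=5: Δ0=1010000000 Δ1=0010000000 | 1Δ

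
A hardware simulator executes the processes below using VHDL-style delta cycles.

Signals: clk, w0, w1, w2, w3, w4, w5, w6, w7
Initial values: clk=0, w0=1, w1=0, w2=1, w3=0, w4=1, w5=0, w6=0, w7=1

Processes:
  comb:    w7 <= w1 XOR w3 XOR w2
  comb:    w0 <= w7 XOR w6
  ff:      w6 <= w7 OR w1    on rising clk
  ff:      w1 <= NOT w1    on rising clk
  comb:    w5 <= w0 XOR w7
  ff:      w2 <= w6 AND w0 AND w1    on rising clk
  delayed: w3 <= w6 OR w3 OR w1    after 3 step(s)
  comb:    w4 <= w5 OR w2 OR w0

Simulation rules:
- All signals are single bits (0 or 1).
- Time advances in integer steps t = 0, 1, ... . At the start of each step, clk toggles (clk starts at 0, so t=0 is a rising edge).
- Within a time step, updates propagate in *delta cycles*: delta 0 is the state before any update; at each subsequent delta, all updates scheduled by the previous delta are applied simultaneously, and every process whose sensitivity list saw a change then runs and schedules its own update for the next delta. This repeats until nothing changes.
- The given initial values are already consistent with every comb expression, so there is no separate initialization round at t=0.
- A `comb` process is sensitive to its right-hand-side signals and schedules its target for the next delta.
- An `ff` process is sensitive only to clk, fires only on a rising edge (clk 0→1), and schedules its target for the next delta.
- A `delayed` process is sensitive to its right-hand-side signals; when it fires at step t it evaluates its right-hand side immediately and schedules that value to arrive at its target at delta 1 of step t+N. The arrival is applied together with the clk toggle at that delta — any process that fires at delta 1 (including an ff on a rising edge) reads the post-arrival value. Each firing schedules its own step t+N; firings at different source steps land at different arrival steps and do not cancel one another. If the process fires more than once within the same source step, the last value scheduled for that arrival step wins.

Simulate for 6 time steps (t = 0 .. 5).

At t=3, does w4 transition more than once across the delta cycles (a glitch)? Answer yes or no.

yes

[bits: w7,w3,w5,w6,w2,w4,clk,w0,w1]
t=0: Δ0=100011010 Δ1=100011110 Δ2=100101111 Δ3=100101101 Δ4=101100101 Δ5=101101101 | 5Δ
t=1: Δ0=101101101 Δ1=101101001 | 1Δ
t=2: Δ0=101101001 Δ1=101101101 Δ2=101101100 Δ3=001101100 Δ4=000101110 Δ5=001101110 | 5Δ
t=3: Δ0=001101110 Δ1=011101010 Δ2=111101010 Δ3=110101000 Δ4=111100000 Δ5=111101000 | 5Δ
t=4: Δ0=111101000 Δ1=111101100 Δ2=111101101 Δ3=011101101 Δ4=010101111 Δ5=011101111 | 5Δ
t=5: Δ0=011101111 Δ1=011101011 | 1Δ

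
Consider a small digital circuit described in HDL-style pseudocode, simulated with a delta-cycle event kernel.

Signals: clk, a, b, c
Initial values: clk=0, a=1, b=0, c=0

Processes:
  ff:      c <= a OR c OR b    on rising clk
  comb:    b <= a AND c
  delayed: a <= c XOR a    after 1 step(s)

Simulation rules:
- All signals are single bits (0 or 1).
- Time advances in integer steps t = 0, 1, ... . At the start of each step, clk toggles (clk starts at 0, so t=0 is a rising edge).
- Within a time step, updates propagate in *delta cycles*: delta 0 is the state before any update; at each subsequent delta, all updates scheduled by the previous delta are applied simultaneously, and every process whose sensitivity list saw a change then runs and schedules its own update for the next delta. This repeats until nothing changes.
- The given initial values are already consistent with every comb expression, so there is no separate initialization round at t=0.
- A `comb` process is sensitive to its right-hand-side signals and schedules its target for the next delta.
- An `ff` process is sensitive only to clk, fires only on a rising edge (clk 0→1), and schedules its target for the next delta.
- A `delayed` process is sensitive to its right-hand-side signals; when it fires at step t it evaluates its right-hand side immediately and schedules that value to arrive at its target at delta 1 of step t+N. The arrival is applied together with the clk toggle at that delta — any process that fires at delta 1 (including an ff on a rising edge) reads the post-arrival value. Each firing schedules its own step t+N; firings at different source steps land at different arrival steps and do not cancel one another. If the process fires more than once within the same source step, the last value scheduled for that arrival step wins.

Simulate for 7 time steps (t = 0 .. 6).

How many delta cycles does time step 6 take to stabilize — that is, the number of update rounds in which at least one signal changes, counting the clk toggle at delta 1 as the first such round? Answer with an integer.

2

[bits: c,b,clk,a]
t=0: Δ0=0001 Δ1=0011 Δ2=1011 Δ3=1111 | 3Δ
t=1: Δ0=1111 Δ1=1100 Δ2=1000 | 2Δ
t=2: Δ0=1000 Δ1=1011 Δ2=1111 | 2Δ
t=3: Δ0=1111 Δ1=1100 Δ2=1000 | 2Δ
t=4: Δ0=1000 Δ1=1011 Δ2=1111 | 2Δ
t=5: Δ0=1111 Δ1=1100 Δ2=1000 | 2Δ
t=6: Δ0=1000 Δ1=1011 Δ2=1111 | 2Δ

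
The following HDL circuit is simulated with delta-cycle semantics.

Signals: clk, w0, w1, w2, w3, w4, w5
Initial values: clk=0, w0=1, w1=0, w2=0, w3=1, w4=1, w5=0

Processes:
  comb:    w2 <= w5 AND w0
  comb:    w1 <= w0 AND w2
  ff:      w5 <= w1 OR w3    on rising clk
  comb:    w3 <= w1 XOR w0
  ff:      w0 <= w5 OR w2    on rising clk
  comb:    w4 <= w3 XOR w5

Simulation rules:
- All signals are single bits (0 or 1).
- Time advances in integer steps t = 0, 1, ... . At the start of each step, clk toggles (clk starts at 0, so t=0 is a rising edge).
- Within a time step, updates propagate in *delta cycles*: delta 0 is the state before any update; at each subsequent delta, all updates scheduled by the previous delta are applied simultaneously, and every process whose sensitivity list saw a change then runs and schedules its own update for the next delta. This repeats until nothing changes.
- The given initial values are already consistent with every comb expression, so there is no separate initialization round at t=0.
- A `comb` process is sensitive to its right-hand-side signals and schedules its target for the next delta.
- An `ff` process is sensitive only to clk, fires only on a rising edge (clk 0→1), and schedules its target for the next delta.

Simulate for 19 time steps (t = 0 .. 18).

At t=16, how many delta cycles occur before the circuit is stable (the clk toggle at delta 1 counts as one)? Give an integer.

t0.Δ0 w0=1 clk=0 w5=0 w3=1 w4=1 w2=0 w1=0
t0.Δ1 w0=1 clk=1 w5=0 w3=1 w4=1 w2=0 w1=0
t0.Δ2 w0=0 clk=1 w5=1 w3=1 w4=1 w2=0 w1=0
t0.Δ3 w0=0 clk=1 w5=1 w3=0 w4=0 w2=0 w1=0
t0.Δ4 w0=0 clk=1 w5=1 w3=0 w4=1 w2=0 w1=0
t1.Δ0 w0=0 clk=1 w5=1 w3=0 w4=1 w2=0 w1=0
t1.Δ1 w0=0 clk=0 w5=1 w3=0 w4=1 w2=0 w1=0
t2.Δ0 w0=0 clk=0 w5=1 w3=0 w4=1 w2=0 w1=0
t2.Δ1 w0=0 clk=1 w5=1 w3=0 w4=1 w2=0 w1=0
t2.Δ2 w0=1 clk=1 w5=0 w3=0 w4=1 w2=0 w1=0
t2.Δ3 w0=1 clk=1 w5=0 w3=1 w4=0 w2=0 w1=0
t2.Δ4 w0=1 clk=1 w5=0 w3=1 w4=1 w2=0 w1=0
t3.Δ0 w0=1 clk=1 w5=0 w3=1 w4=1 w2=0 w1=0
t3.Δ1 w0=1 clk=0 w5=0 w3=1 w4=1 w2=0 w1=0
t4.Δ0 w0=1 clk=0 w5=0 w3=1 w4=1 w2=0 w1=0
t4.Δ1 w0=1 clk=1 w5=0 w3=1 w4=1 w2=0 w1=0
t4.Δ2 w0=0 clk=1 w5=1 w3=1 w4=1 w2=0 w1=0
t4.Δ3 w0=0 clk=1 w5=1 w3=0 w4=0 w2=0 w1=0
t4.Δ4 w0=0 clk=1 w5=1 w3=0 w4=1 w2=0 w1=0
t5.Δ0 w0=0 clk=1 w5=1 w3=0 w4=1 w2=0 w1=0
t5.Δ1 w0=0 clk=0 w5=1 w3=0 w4=1 w2=0 w1=0
t6.Δ0 w0=0 clk=0 w5=1 w3=0 w4=1 w2=0 w1=0
t6.Δ1 w0=0 clk=1 w5=1 w3=0 w4=1 w2=0 w1=0
t6.Δ2 w0=1 clk=1 w5=0 w3=0 w4=1 w2=0 w1=0
t6.Δ3 w0=1 clk=1 w5=0 w3=1 w4=0 w2=0 w1=0
t6.Δ4 w0=1 clk=1 w5=0 w3=1 w4=1 w2=0 w1=0
t7.Δ0 w0=1 clk=1 w5=0 w3=1 w4=1 w2=0 w1=0
t7.Δ1 w0=1 clk=0 w5=0 w3=1 w4=1 w2=0 w1=0
t8.Δ0 w0=1 clk=0 w5=0 w3=1 w4=1 w2=0 w1=0
t8.Δ1 w0=1 clk=1 w5=0 w3=1 w4=1 w2=0 w1=0
t8.Δ2 w0=0 clk=1 w5=1 w3=1 w4=1 w2=0 w1=0
t8.Δ3 w0=0 clk=1 w5=1 w3=0 w4=0 w2=0 w1=0
t8.Δ4 w0=0 clk=1 w5=1 w3=0 w4=1 w2=0 w1=0
t9.Δ0 w0=0 clk=1 w5=1 w3=0 w4=1 w2=0 w1=0
t9.Δ1 w0=0 clk=0 w5=1 w3=0 w4=1 w2=0 w1=0
t10.Δ0 w0=0 clk=0 w5=1 w3=0 w4=1 w2=0 w1=0
t10.Δ1 w0=0 clk=1 w5=1 w3=0 w4=1 w2=0 w1=0
t10.Δ2 w0=1 clk=1 w5=0 w3=0 w4=1 w2=0 w1=0
t10.Δ3 w0=1 clk=1 w5=0 w3=1 w4=0 w2=0 w1=0
t10.Δ4 w0=1 clk=1 w5=0 w3=1 w4=1 w2=0 w1=0
t11.Δ0 w0=1 clk=1 w5=0 w3=1 w4=1 w2=0 w1=0
t11.Δ1 w0=1 clk=0 w5=0 w3=1 w4=1 w2=0 w1=0
t12.Δ0 w0=1 clk=0 w5=0 w3=1 w4=1 w2=0 w1=0
t12.Δ1 w0=1 clk=1 w5=0 w3=1 w4=1 w2=0 w1=0
t12.Δ2 w0=0 clk=1 w5=1 w3=1 w4=1 w2=0 w1=0
t12.Δ3 w0=0 clk=1 w5=1 w3=0 w4=0 w2=0 w1=0
t12.Δ4 w0=0 clk=1 w5=1 w3=0 w4=1 w2=0 w1=0
t13.Δ0 w0=0 clk=1 w5=1 w3=0 w4=1 w2=0 w1=0
t13.Δ1 w0=0 clk=0 w5=1 w3=0 w4=1 w2=0 w1=0
t14.Δ0 w0=0 clk=0 w5=1 w3=0 w4=1 w2=0 w1=0
t14.Δ1 w0=0 clk=1 w5=1 w3=0 w4=1 w2=0 w1=0
t14.Δ2 w0=1 clk=1 w5=0 w3=0 w4=1 w2=0 w1=0
t14.Δ3 w0=1 clk=1 w5=0 w3=1 w4=0 w2=0 w1=0
t14.Δ4 w0=1 clk=1 w5=0 w3=1 w4=1 w2=0 w1=0
t15.Δ0 w0=1 clk=1 w5=0 w3=1 w4=1 w2=0 w1=0
t15.Δ1 w0=1 clk=0 w5=0 w3=1 w4=1 w2=0 w1=0
t16.Δ0 w0=1 clk=0 w5=0 w3=1 w4=1 w2=0 w1=0
t16.Δ1 w0=1 clk=1 w5=0 w3=1 w4=1 w2=0 w1=0
t16.Δ2 w0=0 clk=1 w5=1 w3=1 w4=1 w2=0 w1=0
t16.Δ3 w0=0 clk=1 w5=1 w3=0 w4=0 w2=0 w1=0
t16.Δ4 w0=0 clk=1 w5=1 w3=0 w4=1 w2=0 w1=0
t17.Δ0 w0=0 clk=1 w5=1 w3=0 w4=1 w2=0 w1=0
t17.Δ1 w0=0 clk=0 w5=1 w3=0 w4=1 w2=0 w1=0
t18.Δ0 w0=0 clk=0 w5=1 w3=0 w4=1 w2=0 w1=0
t18.Δ1 w0=0 clk=1 w5=1 w3=0 w4=1 w2=0 w1=0
t18.Δ2 w0=1 clk=1 w5=0 w3=0 w4=1 w2=0 w1=0
t18.Δ3 w0=1 clk=1 w5=0 w3=1 w4=0 w2=0 w1=0
t18.Δ4 w0=1 clk=1 w5=0 w3=1 w4=1 w2=0 w1=0

4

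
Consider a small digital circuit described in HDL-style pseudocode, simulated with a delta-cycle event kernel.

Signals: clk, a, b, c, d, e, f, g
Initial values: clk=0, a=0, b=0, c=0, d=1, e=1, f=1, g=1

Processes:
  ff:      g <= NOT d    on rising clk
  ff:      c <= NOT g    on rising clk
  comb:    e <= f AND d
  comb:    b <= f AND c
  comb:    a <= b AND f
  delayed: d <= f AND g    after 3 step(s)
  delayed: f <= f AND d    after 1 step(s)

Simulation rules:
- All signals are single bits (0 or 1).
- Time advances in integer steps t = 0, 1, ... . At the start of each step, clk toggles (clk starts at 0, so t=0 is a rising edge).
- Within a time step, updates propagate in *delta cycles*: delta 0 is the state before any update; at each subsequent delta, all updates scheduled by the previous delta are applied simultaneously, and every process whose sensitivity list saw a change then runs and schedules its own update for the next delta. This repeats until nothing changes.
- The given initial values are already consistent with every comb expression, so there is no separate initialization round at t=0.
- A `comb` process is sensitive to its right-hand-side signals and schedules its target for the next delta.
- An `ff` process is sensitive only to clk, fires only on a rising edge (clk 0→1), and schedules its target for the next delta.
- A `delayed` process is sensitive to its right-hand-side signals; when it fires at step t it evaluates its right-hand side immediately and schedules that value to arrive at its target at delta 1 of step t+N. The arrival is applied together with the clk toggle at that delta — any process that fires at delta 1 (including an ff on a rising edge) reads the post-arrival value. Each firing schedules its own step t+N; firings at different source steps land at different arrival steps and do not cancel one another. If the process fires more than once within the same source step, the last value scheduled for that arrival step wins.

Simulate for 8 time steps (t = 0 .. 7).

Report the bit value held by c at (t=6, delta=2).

t0.Δ0 clk=0 e=1 a=0 d=1 c=0 b=0 g=1 f=1
t0.Δ1 clk=1 e=1 a=0 d=1 c=0 b=0 g=1 f=1
t0.Δ2 clk=1 e=1 a=0 d=1 c=0 b=0 g=0 f=1
t1.Δ0 clk=1 e=1 a=0 d=1 c=0 b=0 g=0 f=1
t1.Δ1 clk=0 e=1 a=0 d=1 c=0 b=0 g=0 f=1
t2.Δ0 clk=0 e=1 a=0 d=1 c=0 b=0 g=0 f=1
t2.Δ1 clk=1 e=1 a=0 d=1 c=0 b=0 g=0 f=1
t2.Δ2 clk=1 e=1 a=0 d=1 c=1 b=0 g=0 f=1
t2.Δ3 clk=1 e=1 a=0 d=1 c=1 b=1 g=0 f=1
t2.Δ4 clk=1 e=1 a=1 d=1 c=1 b=1 g=0 f=1
t3.Δ0 clk=1 e=1 a=1 d=1 c=1 b=1 g=0 f=1
t3.Δ1 clk=0 e=1 a=1 d=0 c=1 b=1 g=0 f=1
t3.Δ2 clk=0 e=0 a=1 d=0 c=1 b=1 g=0 f=1
t4.Δ0 clk=0 e=0 a=1 d=0 c=1 b=1 g=0 f=1
t4.Δ1 clk=1 e=0 a=1 d=0 c=1 b=1 g=0 f=0
t4.Δ2 clk=1 e=0 a=0 d=0 c=1 b=0 g=1 f=0
t5.Δ0 clk=1 e=0 a=0 d=0 c=1 b=0 g=1 f=0
t5.Δ1 clk=0 e=0 a=0 d=0 c=1 b=0 g=1 f=0
t6.Δ0 clk=0 e=0 a=0 d=0 c=1 b=0 g=1 f=0
t6.Δ1 clk=1 e=0 a=0 d=0 c=1 b=0 g=1 f=0
t6.Δ2 clk=1 e=0 a=0 d=0 c=0 b=0 g=1 f=0
t7.Δ0 clk=1 e=0 a=0 d=0 c=0 b=0 g=1 f=0
t7.Δ1 clk=0 e=0 a=0 d=0 c=0 b=0 g=1 f=0

0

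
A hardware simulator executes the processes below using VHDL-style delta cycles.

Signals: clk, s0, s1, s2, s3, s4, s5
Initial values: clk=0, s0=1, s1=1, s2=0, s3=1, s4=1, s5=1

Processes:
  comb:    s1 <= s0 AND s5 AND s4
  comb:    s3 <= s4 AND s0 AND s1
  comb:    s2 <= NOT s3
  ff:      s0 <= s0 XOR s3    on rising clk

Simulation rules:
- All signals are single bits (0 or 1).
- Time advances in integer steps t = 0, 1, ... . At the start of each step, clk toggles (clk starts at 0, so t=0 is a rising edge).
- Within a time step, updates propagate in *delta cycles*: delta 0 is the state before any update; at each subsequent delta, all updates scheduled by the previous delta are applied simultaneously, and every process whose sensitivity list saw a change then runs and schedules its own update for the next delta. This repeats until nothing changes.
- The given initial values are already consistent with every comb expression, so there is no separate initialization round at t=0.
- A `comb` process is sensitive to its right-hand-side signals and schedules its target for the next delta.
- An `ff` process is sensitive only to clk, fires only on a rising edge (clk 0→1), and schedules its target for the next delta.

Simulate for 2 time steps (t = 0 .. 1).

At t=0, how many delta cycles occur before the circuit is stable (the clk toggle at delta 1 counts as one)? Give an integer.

4

t0.Δ0 s0=1 s4=1 s3=1 s1=1 s2=0 s5=1 clk=0
t0.Δ1 s0=1 s4=1 s3=1 s1=1 s2=0 s5=1 clk=1
t0.Δ2 s0=0 s4=1 s3=1 s1=1 s2=0 s5=1 clk=1
t0.Δ3 s0=0 s4=1 s3=0 s1=0 s2=0 s5=1 clk=1
t0.Δ4 s0=0 s4=1 s3=0 s1=0 s2=1 s5=1 clk=1
t1.Δ0 s0=0 s4=1 s3=0 s1=0 s2=1 s5=1 clk=1
t1.Δ1 s0=0 s4=1 s3=0 s1=0 s2=1 s5=1 clk=0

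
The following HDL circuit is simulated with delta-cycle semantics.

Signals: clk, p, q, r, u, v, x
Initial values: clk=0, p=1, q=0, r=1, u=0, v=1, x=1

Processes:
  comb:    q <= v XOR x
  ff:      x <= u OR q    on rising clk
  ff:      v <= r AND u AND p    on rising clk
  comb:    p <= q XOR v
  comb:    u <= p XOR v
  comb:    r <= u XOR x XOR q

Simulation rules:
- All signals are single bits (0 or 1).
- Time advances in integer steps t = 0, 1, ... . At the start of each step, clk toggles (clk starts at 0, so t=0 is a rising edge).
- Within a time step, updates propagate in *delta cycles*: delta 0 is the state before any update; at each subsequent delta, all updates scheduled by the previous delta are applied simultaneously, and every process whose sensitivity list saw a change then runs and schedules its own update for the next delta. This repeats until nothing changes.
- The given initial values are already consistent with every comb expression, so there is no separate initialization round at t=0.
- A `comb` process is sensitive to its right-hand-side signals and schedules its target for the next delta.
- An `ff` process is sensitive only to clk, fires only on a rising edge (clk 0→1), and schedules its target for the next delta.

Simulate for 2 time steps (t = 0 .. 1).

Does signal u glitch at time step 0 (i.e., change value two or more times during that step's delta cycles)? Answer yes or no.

yes

t=0 Δ0: q=0 x=1 r=1 u=0 v=1 clk=0 p=1
  Δ1: clk:0→1
  Δ2: x:1→0, v:1→0
  Δ3: r:1→0, u:0→1, p:1→0
  Δ4: r:0→1, u:1→0
  Δ5: r:1→0
  (5Δ to stable)
t=1 Δ0: q=0 x=0 r=0 u=0 v=0 clk=1 p=0
  Δ1: clk:1→0
  (1Δ to stable)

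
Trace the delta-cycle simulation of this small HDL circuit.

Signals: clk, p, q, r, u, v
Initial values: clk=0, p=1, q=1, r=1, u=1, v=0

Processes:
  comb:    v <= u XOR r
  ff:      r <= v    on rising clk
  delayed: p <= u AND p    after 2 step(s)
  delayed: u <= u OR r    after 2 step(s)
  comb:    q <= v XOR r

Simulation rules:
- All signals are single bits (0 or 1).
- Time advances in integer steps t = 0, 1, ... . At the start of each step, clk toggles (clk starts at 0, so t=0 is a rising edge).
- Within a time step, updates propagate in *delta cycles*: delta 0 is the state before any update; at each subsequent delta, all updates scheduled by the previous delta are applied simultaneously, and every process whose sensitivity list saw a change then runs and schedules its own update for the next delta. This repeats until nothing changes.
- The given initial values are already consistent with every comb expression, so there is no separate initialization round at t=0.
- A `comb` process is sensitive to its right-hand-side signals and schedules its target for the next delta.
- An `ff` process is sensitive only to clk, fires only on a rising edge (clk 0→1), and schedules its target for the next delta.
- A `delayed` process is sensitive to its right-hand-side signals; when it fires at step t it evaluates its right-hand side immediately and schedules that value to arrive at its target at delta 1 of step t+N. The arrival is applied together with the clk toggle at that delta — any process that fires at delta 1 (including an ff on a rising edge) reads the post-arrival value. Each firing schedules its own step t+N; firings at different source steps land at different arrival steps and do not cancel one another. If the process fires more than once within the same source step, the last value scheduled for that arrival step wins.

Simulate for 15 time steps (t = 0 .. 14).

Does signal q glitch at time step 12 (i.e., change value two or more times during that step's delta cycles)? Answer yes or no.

t=0 Δ0: u=1 v=0 clk=0 q=1 r=1 p=1
  Δ1: clk:0→1
  Δ2: r:1→0
  Δ3: v:0→1, q:1→0
  Δ4: q:0→1
  (4Δ to stable)
t=1 Δ0: u=1 v=1 clk=1 q=1 r=0 p=1
  Δ1: clk:1→0
  (1Δ to stable)
t=2 Δ0: u=1 v=1 clk=0 q=1 r=0 p=1
  Δ1: clk:0→1
  Δ2: r:0→1
  Δ3: v:1→0, q:1→0
  Δ4: q:0→1
  (4Δ to stable)
t=3 Δ0: u=1 v=0 clk=1 q=1 r=1 p=1
  Δ1: clk:1→0
  (1Δ to stable)
t=4 Δ0: u=1 v=0 clk=0 q=1 r=1 p=1
  Δ1: clk:0→1
  Δ2: r:1→0
  Δ3: v:0→1, q:1→0
  Δ4: q:0→1
  (4Δ to stable)
t=5 Δ0: u=1 v=1 clk=1 q=1 r=0 p=1
  Δ1: clk:1→0
  (1Δ to stable)
t=6 Δ0: u=1 v=1 clk=0 q=1 r=0 p=1
  Δ1: clk:0→1
  Δ2: r:0→1
  Δ3: v:1→0, q:1→0
  Δ4: q:0→1
  (4Δ to stable)
t=7 Δ0: u=1 v=0 clk=1 q=1 r=1 p=1
  Δ1: clk:1→0
  (1Δ to stable)
t=8 Δ0: u=1 v=0 clk=0 q=1 r=1 p=1
  Δ1: clk:0→1
  Δ2: r:1→0
  Δ3: v:0→1, q:1→0
  Δ4: q:0→1
  (4Δ to stable)
t=9 Δ0: u=1 v=1 clk=1 q=1 r=0 p=1
  Δ1: clk:1→0
  (1Δ to stable)
t=10 Δ0: u=1 v=1 clk=0 q=1 r=0 p=1
  Δ1: clk:0→1
  Δ2: r:0→1
  Δ3: v:1→0, q:1→0
  Δ4: q:0→1
  (4Δ to stable)
t=11 Δ0: u=1 v=0 clk=1 q=1 r=1 p=1
  Δ1: clk:1→0
  (1Δ to stable)
t=12 Δ0: u=1 v=0 clk=0 q=1 r=1 p=1
  Δ1: clk:0→1
  Δ2: r:1→0
  Δ3: v:0→1, q:1→0
  Δ4: q:0→1
  (4Δ to stable)
t=13 Δ0: u=1 v=1 clk=1 q=1 r=0 p=1
  Δ1: clk:1→0
  (1Δ to stable)
t=14 Δ0: u=1 v=1 clk=0 q=1 r=0 p=1
  Δ1: clk:0→1
  Δ2: r:0→1
  Δ3: v:1→0, q:1→0
  Δ4: q:0→1
  (4Δ to stable)

yes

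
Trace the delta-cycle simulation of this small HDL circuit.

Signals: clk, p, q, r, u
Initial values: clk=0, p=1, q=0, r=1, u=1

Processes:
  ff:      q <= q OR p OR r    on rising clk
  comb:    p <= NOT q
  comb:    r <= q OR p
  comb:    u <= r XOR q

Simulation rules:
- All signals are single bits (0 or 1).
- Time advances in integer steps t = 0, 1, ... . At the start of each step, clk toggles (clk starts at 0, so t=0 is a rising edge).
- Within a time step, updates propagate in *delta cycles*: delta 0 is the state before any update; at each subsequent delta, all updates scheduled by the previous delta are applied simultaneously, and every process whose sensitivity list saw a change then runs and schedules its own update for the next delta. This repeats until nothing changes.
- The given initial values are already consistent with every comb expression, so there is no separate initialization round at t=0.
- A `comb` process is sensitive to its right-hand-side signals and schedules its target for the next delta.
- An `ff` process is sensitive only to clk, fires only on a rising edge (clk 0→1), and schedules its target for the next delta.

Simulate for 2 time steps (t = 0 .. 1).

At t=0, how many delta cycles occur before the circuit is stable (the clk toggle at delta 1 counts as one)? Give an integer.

3

t0.Δ0 u=1 q=0 p=1 r=1 clk=0
t0.Δ1 u=1 q=0 p=1 r=1 clk=1
t0.Δ2 u=1 q=1 p=1 r=1 clk=1
t0.Δ3 u=0 q=1 p=0 r=1 clk=1
t1.Δ0 u=0 q=1 p=0 r=1 clk=1
t1.Δ1 u=0 q=1 p=0 r=1 clk=0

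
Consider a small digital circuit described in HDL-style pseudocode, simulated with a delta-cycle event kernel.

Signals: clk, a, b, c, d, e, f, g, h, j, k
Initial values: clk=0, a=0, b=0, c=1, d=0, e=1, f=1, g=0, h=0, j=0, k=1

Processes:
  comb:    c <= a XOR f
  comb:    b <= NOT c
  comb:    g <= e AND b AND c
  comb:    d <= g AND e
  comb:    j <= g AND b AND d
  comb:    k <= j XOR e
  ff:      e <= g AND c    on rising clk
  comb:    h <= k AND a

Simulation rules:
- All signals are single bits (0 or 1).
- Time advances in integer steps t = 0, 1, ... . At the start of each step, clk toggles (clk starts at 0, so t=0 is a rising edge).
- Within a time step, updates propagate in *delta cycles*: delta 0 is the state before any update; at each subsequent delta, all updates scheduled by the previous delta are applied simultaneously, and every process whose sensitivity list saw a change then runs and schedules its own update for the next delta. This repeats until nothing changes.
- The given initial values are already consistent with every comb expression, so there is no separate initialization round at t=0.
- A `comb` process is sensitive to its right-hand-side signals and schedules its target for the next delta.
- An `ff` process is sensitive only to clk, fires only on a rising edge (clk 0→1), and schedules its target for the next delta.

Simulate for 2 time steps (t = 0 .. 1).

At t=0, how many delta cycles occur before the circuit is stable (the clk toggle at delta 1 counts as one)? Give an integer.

t0.Δ0 b=0 c=1 a=0 d=0 e=1 f=1 j=0 clk=0 k=1 h=0 g=0
t0.Δ1 b=0 c=1 a=0 d=0 e=1 f=1 j=0 clk=1 k=1 h=0 g=0
t0.Δ2 b=0 c=1 a=0 d=0 e=0 f=1 j=0 clk=1 k=1 h=0 g=0
t0.Δ3 b=0 c=1 a=0 d=0 e=0 f=1 j=0 clk=1 k=0 h=0 g=0
t1.Δ0 b=0 c=1 a=0 d=0 e=0 f=1 j=0 clk=1 k=0 h=0 g=0
t1.Δ1 b=0 c=1 a=0 d=0 e=0 f=1 j=0 clk=0 k=0 h=0 g=0

3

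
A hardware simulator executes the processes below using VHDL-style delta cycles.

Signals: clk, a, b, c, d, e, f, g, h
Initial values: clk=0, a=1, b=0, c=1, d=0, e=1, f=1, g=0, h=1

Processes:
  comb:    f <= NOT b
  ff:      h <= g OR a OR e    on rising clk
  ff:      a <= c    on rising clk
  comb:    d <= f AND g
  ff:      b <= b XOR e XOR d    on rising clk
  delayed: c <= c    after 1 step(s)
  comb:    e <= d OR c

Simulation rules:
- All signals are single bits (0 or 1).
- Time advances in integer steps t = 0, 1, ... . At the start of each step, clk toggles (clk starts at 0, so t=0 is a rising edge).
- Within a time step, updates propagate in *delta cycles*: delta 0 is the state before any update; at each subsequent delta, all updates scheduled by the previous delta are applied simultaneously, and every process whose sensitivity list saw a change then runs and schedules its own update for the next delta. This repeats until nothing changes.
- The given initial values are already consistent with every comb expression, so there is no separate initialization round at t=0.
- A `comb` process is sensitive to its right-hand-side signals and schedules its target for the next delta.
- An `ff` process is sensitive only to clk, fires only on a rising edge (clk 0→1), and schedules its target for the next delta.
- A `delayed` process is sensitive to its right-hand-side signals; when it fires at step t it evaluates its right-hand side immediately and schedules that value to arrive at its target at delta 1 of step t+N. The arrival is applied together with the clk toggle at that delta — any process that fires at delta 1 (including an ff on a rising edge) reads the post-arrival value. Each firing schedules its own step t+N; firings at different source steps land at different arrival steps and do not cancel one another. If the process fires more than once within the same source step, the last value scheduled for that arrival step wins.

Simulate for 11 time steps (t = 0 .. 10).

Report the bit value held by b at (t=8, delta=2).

t0.Δ0 h=1 f=1 a=1 d=0 g=0 b=0 clk=0 c=1 e=1
t0.Δ1 h=1 f=1 a=1 d=0 g=0 b=0 clk=1 c=1 e=1
t0.Δ2 h=1 f=1 a=1 d=0 g=0 b=1 clk=1 c=1 e=1
t0.Δ3 h=1 f=0 a=1 d=0 g=0 b=1 clk=1 c=1 e=1
t1.Δ0 h=1 f=0 a=1 d=0 g=0 b=1 clk=1 c=1 e=1
t1.Δ1 h=1 f=0 a=1 d=0 g=0 b=1 clk=0 c=1 e=1
t2.Δ0 h=1 f=0 a=1 d=0 g=0 b=1 clk=0 c=1 e=1
t2.Δ1 h=1 f=0 a=1 d=0 g=0 b=1 clk=1 c=1 e=1
t2.Δ2 h=1 f=0 a=1 d=0 g=0 b=0 clk=1 c=1 e=1
t2.Δ3 h=1 f=1 a=1 d=0 g=0 b=0 clk=1 c=1 e=1
t3.Δ0 h=1 f=1 a=1 d=0 g=0 b=0 clk=1 c=1 e=1
t3.Δ1 h=1 f=1 a=1 d=0 g=0 b=0 clk=0 c=1 e=1
t4.Δ0 h=1 f=1 a=1 d=0 g=0 b=0 clk=0 c=1 e=1
t4.Δ1 h=1 f=1 a=1 d=0 g=0 b=0 clk=1 c=1 e=1
t4.Δ2 h=1 f=1 a=1 d=0 g=0 b=1 clk=1 c=1 e=1
t4.Δ3 h=1 f=0 a=1 d=0 g=0 b=1 clk=1 c=1 e=1
t5.Δ0 h=1 f=0 a=1 d=0 g=0 b=1 clk=1 c=1 e=1
t5.Δ1 h=1 f=0 a=1 d=0 g=0 b=1 clk=0 c=1 e=1
t6.Δ0 h=1 f=0 a=1 d=0 g=0 b=1 clk=0 c=1 e=1
t6.Δ1 h=1 f=0 a=1 d=0 g=0 b=1 clk=1 c=1 e=1
t6.Δ2 h=1 f=0 a=1 d=0 g=0 b=0 clk=1 c=1 e=1
t6.Δ3 h=1 f=1 a=1 d=0 g=0 b=0 clk=1 c=1 e=1
t7.Δ0 h=1 f=1 a=1 d=0 g=0 b=0 clk=1 c=1 e=1
t7.Δ1 h=1 f=1 a=1 d=0 g=0 b=0 clk=0 c=1 e=1
t8.Δ0 h=1 f=1 a=1 d=0 g=0 b=0 clk=0 c=1 e=1
t8.Δ1 h=1 f=1 a=1 d=0 g=0 b=0 clk=1 c=1 e=1
t8.Δ2 h=1 f=1 a=1 d=0 g=0 b=1 clk=1 c=1 e=1
t8.Δ3 h=1 f=0 a=1 d=0 g=0 b=1 clk=1 c=1 e=1
t9.Δ0 h=1 f=0 a=1 d=0 g=0 b=1 clk=1 c=1 e=1
t9.Δ1 h=1 f=0 a=1 d=0 g=0 b=1 clk=0 c=1 e=1
t10.Δ0 h=1 f=0 a=1 d=0 g=0 b=1 clk=0 c=1 e=1
t10.Δ1 h=1 f=0 a=1 d=0 g=0 b=1 clk=1 c=1 e=1
t10.Δ2 h=1 f=0 a=1 d=0 g=0 b=0 clk=1 c=1 e=1
t10.Δ3 h=1 f=1 a=1 d=0 g=0 b=0 clk=1 c=1 e=1

1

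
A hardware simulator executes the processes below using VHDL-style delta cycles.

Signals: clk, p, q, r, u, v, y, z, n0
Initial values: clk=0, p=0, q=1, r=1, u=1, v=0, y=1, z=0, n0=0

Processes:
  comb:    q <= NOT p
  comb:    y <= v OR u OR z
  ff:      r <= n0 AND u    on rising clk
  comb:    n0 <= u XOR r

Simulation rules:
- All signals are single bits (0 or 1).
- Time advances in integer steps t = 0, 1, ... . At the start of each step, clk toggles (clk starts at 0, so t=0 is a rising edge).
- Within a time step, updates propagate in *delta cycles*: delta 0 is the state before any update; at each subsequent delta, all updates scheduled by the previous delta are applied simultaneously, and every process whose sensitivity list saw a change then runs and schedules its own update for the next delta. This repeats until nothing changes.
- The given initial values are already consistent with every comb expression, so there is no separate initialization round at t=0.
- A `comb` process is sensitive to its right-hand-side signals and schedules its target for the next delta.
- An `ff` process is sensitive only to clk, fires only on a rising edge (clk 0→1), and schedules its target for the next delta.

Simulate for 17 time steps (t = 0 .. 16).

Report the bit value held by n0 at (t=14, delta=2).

[bits: r,y,z,p,clk,u,n0,v,q]
t=0: Δ0=110001001 Δ1=110011001 Δ2=010011001 Δ3=010011101 | 3Δ
t=1: Δ0=010011101 Δ1=010001101 | 1Δ
t=2: Δ0=010001101 Δ1=010011101 Δ2=110011101 Δ3=110011001 | 3Δ
t=3: Δ0=110011001 Δ1=110001001 | 1Δ
t=4: Δ0=110001001 Δ1=110011001 Δ2=010011001 Δ3=010011101 | 3Δ
t=5: Δ0=010011101 Δ1=010001101 | 1Δ
t=6: Δ0=010001101 Δ1=010011101 Δ2=110011101 Δ3=110011001 | 3Δ
t=7: Δ0=110011001 Δ1=110001001 | 1Δ
t=8: Δ0=110001001 Δ1=110011001 Δ2=010011001 Δ3=010011101 | 3Δ
t=9: Δ0=010011101 Δ1=010001101 | 1Δ
t=10: Δ0=010001101 Δ1=010011101 Δ2=110011101 Δ3=110011001 | 3Δ
t=11: Δ0=110011001 Δ1=110001001 | 1Δ
t=12: Δ0=110001001 Δ1=110011001 Δ2=010011001 Δ3=010011101 | 3Δ
t=13: Δ0=010011101 Δ1=010001101 | 1Δ
t=14: Δ0=010001101 Δ1=010011101 Δ2=110011101 Δ3=110011001 | 3Δ
t=15: Δ0=110011001 Δ1=110001001 | 1Δ
t=16: Δ0=110001001 Δ1=110011001 Δ2=010011001 Δ3=010011101 | 3Δ

1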